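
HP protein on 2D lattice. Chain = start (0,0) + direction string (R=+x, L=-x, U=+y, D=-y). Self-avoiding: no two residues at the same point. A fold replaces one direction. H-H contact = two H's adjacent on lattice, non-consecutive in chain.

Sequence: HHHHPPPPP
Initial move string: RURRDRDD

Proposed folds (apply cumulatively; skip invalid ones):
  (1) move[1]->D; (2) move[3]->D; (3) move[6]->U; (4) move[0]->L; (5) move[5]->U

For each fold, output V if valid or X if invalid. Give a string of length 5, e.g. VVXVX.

Answer: VVXVX

Derivation:
Initial: RURRDRDD -> [(0, 0), (1, 0), (1, 1), (2, 1), (3, 1), (3, 0), (4, 0), (4, -1), (4, -2)]
Fold 1: move[1]->D => RDRRDRDD VALID
Fold 2: move[3]->D => RDRDDRDD VALID
Fold 3: move[6]->U => RDRDDRUD INVALID (collision), skipped
Fold 4: move[0]->L => LDRDDRDD VALID
Fold 5: move[5]->U => LDRDDUDD INVALID (collision), skipped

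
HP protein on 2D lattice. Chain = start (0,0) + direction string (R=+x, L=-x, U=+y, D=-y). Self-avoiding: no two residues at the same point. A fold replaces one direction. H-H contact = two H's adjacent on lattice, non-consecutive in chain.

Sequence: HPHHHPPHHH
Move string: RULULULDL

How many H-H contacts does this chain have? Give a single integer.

Positions: [(0, 0), (1, 0), (1, 1), (0, 1), (0, 2), (-1, 2), (-1, 3), (-2, 3), (-2, 2), (-3, 2)]
H-H contact: residue 0 @(0,0) - residue 3 @(0, 1)

Answer: 1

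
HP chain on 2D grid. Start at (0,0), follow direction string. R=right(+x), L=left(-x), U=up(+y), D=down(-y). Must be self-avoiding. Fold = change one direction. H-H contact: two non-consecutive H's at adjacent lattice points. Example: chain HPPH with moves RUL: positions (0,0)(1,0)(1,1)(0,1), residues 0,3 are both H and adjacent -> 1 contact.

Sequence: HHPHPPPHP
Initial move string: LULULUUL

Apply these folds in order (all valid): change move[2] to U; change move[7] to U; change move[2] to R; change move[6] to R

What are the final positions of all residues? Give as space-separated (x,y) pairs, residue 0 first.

Initial moves: LULULUUL
Fold: move[2]->U => LUUULUUL (positions: [(0, 0), (-1, 0), (-1, 1), (-1, 2), (-1, 3), (-2, 3), (-2, 4), (-2, 5), (-3, 5)])
Fold: move[7]->U => LUUULUUU (positions: [(0, 0), (-1, 0), (-1, 1), (-1, 2), (-1, 3), (-2, 3), (-2, 4), (-2, 5), (-2, 6)])
Fold: move[2]->R => LURULUUU (positions: [(0, 0), (-1, 0), (-1, 1), (0, 1), (0, 2), (-1, 2), (-1, 3), (-1, 4), (-1, 5)])
Fold: move[6]->R => LURULURU (positions: [(0, 0), (-1, 0), (-1, 1), (0, 1), (0, 2), (-1, 2), (-1, 3), (0, 3), (0, 4)])

Answer: (0,0) (-1,0) (-1,1) (0,1) (0,2) (-1,2) (-1,3) (0,3) (0,4)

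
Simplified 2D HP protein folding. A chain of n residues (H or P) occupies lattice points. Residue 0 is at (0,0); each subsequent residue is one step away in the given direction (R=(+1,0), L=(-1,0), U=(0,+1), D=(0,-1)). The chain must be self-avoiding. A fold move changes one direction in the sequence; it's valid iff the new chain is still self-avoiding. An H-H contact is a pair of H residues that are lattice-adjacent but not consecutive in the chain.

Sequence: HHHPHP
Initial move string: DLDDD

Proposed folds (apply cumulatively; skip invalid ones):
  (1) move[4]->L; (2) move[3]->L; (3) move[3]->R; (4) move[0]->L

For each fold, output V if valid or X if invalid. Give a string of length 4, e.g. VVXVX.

Answer: VVXV

Derivation:
Initial: DLDDD -> [(0, 0), (0, -1), (-1, -1), (-1, -2), (-1, -3), (-1, -4)]
Fold 1: move[4]->L => DLDDL VALID
Fold 2: move[3]->L => DLDLL VALID
Fold 3: move[3]->R => DLDRL INVALID (collision), skipped
Fold 4: move[0]->L => LLDLL VALID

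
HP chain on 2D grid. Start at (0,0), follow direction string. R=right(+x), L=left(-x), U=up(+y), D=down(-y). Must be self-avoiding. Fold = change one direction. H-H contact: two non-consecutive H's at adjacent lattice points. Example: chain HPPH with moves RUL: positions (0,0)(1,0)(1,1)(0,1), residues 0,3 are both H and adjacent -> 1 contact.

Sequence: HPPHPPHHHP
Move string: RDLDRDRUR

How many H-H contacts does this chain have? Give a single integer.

Positions: [(0, 0), (1, 0), (1, -1), (0, -1), (0, -2), (1, -2), (1, -3), (2, -3), (2, -2), (3, -2)]
H-H contact: residue 0 @(0,0) - residue 3 @(0, -1)

Answer: 1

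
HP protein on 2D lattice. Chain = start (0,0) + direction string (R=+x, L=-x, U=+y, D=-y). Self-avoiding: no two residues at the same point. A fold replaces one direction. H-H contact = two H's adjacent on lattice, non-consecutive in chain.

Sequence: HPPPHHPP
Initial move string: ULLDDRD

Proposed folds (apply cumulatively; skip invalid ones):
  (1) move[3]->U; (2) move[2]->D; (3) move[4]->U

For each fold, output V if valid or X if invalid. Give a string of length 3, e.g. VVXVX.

Initial: ULLDDRD -> [(0, 0), (0, 1), (-1, 1), (-2, 1), (-2, 0), (-2, -1), (-1, -1), (-1, -2)]
Fold 1: move[3]->U => ULLUDRD INVALID (collision), skipped
Fold 2: move[2]->D => ULDDDRD VALID
Fold 3: move[4]->U => ULDDURD INVALID (collision), skipped

Answer: XVX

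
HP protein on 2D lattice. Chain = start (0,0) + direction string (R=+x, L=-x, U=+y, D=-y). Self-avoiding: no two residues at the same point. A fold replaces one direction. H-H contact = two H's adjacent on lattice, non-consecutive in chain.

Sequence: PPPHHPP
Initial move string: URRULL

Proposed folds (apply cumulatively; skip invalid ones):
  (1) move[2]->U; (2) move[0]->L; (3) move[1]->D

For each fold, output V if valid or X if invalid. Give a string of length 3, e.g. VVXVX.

Answer: VXX

Derivation:
Initial: URRULL -> [(0, 0), (0, 1), (1, 1), (2, 1), (2, 2), (1, 2), (0, 2)]
Fold 1: move[2]->U => URUULL VALID
Fold 2: move[0]->L => LRUULL INVALID (collision), skipped
Fold 3: move[1]->D => UDUULL INVALID (collision), skipped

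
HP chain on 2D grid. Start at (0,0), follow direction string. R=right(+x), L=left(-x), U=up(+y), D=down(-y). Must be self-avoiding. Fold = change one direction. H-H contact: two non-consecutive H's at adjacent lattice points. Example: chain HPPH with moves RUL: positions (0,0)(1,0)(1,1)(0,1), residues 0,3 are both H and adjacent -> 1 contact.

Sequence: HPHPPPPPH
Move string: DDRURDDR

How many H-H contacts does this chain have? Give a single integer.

Positions: [(0, 0), (0, -1), (0, -2), (1, -2), (1, -1), (2, -1), (2, -2), (2, -3), (3, -3)]
No H-H contacts found.

Answer: 0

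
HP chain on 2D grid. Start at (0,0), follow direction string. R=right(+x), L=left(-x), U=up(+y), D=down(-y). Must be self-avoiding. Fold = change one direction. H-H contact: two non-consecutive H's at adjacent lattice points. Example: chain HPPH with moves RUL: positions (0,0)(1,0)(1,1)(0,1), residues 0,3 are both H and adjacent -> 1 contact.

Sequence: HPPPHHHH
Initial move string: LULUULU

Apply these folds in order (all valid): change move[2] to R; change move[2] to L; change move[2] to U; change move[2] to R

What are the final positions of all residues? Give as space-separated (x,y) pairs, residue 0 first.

Initial moves: LULUULU
Fold: move[2]->R => LURUULU (positions: [(0, 0), (-1, 0), (-1, 1), (0, 1), (0, 2), (0, 3), (-1, 3), (-1, 4)])
Fold: move[2]->L => LULUULU (positions: [(0, 0), (-1, 0), (-1, 1), (-2, 1), (-2, 2), (-2, 3), (-3, 3), (-3, 4)])
Fold: move[2]->U => LUUUULU (positions: [(0, 0), (-1, 0), (-1, 1), (-1, 2), (-1, 3), (-1, 4), (-2, 4), (-2, 5)])
Fold: move[2]->R => LURUULU (positions: [(0, 0), (-1, 0), (-1, 1), (0, 1), (0, 2), (0, 3), (-1, 3), (-1, 4)])

Answer: (0,0) (-1,0) (-1,1) (0,1) (0,2) (0,3) (-1,3) (-1,4)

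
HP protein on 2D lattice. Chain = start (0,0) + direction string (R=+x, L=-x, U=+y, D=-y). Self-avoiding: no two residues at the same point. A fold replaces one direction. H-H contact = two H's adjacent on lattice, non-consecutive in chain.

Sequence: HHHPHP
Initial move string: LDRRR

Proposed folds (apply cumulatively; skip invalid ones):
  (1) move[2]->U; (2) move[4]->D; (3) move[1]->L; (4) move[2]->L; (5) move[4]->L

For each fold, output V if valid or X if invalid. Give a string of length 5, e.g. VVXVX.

Answer: XVXXX

Derivation:
Initial: LDRRR -> [(0, 0), (-1, 0), (-1, -1), (0, -1), (1, -1), (2, -1)]
Fold 1: move[2]->U => LDURR INVALID (collision), skipped
Fold 2: move[4]->D => LDRRD VALID
Fold 3: move[1]->L => LLRRD INVALID (collision), skipped
Fold 4: move[2]->L => LDLRD INVALID (collision), skipped
Fold 5: move[4]->L => LDRRL INVALID (collision), skipped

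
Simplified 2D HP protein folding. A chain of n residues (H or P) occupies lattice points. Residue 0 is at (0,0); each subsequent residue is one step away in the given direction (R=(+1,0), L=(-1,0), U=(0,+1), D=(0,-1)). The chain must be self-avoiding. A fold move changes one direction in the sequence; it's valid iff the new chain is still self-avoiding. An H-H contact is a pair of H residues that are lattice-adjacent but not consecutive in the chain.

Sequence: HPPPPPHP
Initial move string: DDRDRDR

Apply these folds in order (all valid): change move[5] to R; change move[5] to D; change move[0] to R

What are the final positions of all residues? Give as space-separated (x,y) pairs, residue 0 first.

Answer: (0,0) (1,0) (1,-1) (2,-1) (2,-2) (3,-2) (3,-3) (4,-3)

Derivation:
Initial moves: DDRDRDR
Fold: move[5]->R => DDRDRRR (positions: [(0, 0), (0, -1), (0, -2), (1, -2), (1, -3), (2, -3), (3, -3), (4, -3)])
Fold: move[5]->D => DDRDRDR (positions: [(0, 0), (0, -1), (0, -2), (1, -2), (1, -3), (2, -3), (2, -4), (3, -4)])
Fold: move[0]->R => RDRDRDR (positions: [(0, 0), (1, 0), (1, -1), (2, -1), (2, -2), (3, -2), (3, -3), (4, -3)])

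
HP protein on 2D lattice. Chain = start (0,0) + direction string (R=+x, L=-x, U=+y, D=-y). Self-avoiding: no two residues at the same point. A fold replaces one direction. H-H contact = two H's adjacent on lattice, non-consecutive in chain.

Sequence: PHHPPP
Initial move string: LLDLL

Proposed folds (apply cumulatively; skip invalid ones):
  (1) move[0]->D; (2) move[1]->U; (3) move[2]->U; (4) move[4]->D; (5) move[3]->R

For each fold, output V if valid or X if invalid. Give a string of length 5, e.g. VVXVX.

Initial: LLDLL -> [(0, 0), (-1, 0), (-2, 0), (-2, -1), (-3, -1), (-4, -1)]
Fold 1: move[0]->D => DLDLL VALID
Fold 2: move[1]->U => DUDLL INVALID (collision), skipped
Fold 3: move[2]->U => DLULL VALID
Fold 4: move[4]->D => DLULD VALID
Fold 5: move[3]->R => DLURD INVALID (collision), skipped

Answer: VXVVX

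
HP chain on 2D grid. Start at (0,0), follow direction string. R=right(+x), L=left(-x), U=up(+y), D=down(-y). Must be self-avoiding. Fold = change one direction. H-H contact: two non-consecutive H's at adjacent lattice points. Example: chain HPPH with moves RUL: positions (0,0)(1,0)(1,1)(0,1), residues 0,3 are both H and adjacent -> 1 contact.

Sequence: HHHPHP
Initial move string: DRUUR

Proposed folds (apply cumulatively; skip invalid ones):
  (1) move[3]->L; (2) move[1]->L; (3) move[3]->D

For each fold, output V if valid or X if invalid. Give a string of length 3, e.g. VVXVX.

Answer: XVX

Derivation:
Initial: DRUUR -> [(0, 0), (0, -1), (1, -1), (1, 0), (1, 1), (2, 1)]
Fold 1: move[3]->L => DRULR INVALID (collision), skipped
Fold 2: move[1]->L => DLUUR VALID
Fold 3: move[3]->D => DLUDR INVALID (collision), skipped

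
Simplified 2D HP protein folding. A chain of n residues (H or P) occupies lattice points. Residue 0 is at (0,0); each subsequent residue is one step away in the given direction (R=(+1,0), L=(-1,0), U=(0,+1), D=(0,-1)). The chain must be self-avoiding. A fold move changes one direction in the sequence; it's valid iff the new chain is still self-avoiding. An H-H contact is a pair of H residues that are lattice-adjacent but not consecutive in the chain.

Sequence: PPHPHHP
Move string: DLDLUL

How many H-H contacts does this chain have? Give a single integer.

Positions: [(0, 0), (0, -1), (-1, -1), (-1, -2), (-2, -2), (-2, -1), (-3, -1)]
H-H contact: residue 2 @(-1,-1) - residue 5 @(-2, -1)

Answer: 1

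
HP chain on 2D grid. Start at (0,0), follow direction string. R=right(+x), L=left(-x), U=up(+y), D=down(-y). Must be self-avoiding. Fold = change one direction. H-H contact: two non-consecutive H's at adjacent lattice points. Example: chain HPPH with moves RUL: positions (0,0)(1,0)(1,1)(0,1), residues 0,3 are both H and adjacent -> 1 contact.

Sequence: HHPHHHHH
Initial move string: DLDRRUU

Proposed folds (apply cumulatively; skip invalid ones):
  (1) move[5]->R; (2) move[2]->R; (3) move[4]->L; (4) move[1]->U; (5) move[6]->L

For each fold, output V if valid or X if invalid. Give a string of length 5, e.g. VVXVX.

Answer: VXXXX

Derivation:
Initial: DLDRRUU -> [(0, 0), (0, -1), (-1, -1), (-1, -2), (0, -2), (1, -2), (1, -1), (1, 0)]
Fold 1: move[5]->R => DLDRRRU VALID
Fold 2: move[2]->R => DLRRRRU INVALID (collision), skipped
Fold 3: move[4]->L => DLDRLRU INVALID (collision), skipped
Fold 4: move[1]->U => DUDRRRU INVALID (collision), skipped
Fold 5: move[6]->L => DLDRRRL INVALID (collision), skipped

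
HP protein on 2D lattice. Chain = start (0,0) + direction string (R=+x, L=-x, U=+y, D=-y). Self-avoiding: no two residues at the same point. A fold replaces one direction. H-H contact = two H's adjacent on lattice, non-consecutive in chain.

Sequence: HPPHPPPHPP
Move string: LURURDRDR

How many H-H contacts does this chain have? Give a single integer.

Answer: 1

Derivation:
Positions: [(0, 0), (-1, 0), (-1, 1), (0, 1), (0, 2), (1, 2), (1, 1), (2, 1), (2, 0), (3, 0)]
H-H contact: residue 0 @(0,0) - residue 3 @(0, 1)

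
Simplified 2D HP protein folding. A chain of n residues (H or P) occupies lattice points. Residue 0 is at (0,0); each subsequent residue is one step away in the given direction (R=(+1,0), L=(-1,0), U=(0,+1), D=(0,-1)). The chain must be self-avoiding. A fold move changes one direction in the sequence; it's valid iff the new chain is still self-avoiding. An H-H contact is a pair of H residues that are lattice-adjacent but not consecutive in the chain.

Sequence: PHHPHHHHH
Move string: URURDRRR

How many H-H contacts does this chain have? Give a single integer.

Answer: 1

Derivation:
Positions: [(0, 0), (0, 1), (1, 1), (1, 2), (2, 2), (2, 1), (3, 1), (4, 1), (5, 1)]
H-H contact: residue 2 @(1,1) - residue 5 @(2, 1)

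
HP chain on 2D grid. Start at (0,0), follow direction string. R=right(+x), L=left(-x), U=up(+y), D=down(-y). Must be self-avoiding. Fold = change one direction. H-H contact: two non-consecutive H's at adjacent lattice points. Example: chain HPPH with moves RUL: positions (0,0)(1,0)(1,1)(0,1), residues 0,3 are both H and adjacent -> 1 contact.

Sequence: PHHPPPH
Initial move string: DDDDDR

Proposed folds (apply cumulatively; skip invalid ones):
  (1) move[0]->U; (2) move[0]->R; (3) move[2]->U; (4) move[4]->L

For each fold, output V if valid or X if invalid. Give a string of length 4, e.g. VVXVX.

Initial: DDDDDR -> [(0, 0), (0, -1), (0, -2), (0, -3), (0, -4), (0, -5), (1, -5)]
Fold 1: move[0]->U => UDDDDR INVALID (collision), skipped
Fold 2: move[0]->R => RDDDDR VALID
Fold 3: move[2]->U => RDUDDR INVALID (collision), skipped
Fold 4: move[4]->L => RDDDLR INVALID (collision), skipped

Answer: XVXX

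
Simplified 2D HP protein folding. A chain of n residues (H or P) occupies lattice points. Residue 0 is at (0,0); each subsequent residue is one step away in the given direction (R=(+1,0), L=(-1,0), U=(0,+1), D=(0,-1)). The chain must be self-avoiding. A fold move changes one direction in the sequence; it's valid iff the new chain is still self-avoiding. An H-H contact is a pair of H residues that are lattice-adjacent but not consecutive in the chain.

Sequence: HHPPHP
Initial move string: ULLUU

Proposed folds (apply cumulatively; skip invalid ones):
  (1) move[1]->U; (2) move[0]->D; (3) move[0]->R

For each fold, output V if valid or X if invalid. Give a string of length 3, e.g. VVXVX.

Initial: ULLUU -> [(0, 0), (0, 1), (-1, 1), (-2, 1), (-2, 2), (-2, 3)]
Fold 1: move[1]->U => UULUU VALID
Fold 2: move[0]->D => DULUU INVALID (collision), skipped
Fold 3: move[0]->R => RULUU VALID

Answer: VXV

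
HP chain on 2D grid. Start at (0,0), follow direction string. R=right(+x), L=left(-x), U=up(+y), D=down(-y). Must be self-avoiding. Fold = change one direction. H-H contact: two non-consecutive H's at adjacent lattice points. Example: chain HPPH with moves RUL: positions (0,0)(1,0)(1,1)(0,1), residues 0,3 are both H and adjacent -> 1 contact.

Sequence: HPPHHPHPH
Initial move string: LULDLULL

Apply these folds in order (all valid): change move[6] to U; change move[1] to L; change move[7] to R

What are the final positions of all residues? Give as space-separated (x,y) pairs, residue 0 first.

Initial moves: LULDLULL
Fold: move[6]->U => LULDLUUL (positions: [(0, 0), (-1, 0), (-1, 1), (-2, 1), (-2, 0), (-3, 0), (-3, 1), (-3, 2), (-4, 2)])
Fold: move[1]->L => LLLDLUUL (positions: [(0, 0), (-1, 0), (-2, 0), (-3, 0), (-3, -1), (-4, -1), (-4, 0), (-4, 1), (-5, 1)])
Fold: move[7]->R => LLLDLUUR (positions: [(0, 0), (-1, 0), (-2, 0), (-3, 0), (-3, -1), (-4, -1), (-4, 0), (-4, 1), (-3, 1)])

Answer: (0,0) (-1,0) (-2,0) (-3,0) (-3,-1) (-4,-1) (-4,0) (-4,1) (-3,1)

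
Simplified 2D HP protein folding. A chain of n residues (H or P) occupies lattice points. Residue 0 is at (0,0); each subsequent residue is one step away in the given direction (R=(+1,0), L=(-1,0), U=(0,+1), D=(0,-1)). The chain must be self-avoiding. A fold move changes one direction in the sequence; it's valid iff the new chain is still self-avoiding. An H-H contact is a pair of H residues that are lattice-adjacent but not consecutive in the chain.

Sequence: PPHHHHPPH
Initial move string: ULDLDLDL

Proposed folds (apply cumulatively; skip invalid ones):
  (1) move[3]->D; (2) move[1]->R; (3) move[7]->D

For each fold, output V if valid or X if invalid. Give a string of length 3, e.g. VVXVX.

Initial: ULDLDLDL -> [(0, 0), (0, 1), (-1, 1), (-1, 0), (-2, 0), (-2, -1), (-3, -1), (-3, -2), (-4, -2)]
Fold 1: move[3]->D => ULDDDLDL VALID
Fold 2: move[1]->R => URDDDLDL VALID
Fold 3: move[7]->D => URDDDLDD VALID

Answer: VVV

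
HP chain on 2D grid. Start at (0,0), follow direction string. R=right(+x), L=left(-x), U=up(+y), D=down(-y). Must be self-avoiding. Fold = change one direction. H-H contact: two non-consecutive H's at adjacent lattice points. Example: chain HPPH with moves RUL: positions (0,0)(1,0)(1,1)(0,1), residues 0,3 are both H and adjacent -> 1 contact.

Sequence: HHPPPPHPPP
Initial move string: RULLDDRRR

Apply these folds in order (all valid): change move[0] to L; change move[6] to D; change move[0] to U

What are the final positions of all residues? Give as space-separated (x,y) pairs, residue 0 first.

Initial moves: RULLDDRRR
Fold: move[0]->L => LULLDDRRR (positions: [(0, 0), (-1, 0), (-1, 1), (-2, 1), (-3, 1), (-3, 0), (-3, -1), (-2, -1), (-1, -1), (0, -1)])
Fold: move[6]->D => LULLDDDRR (positions: [(0, 0), (-1, 0), (-1, 1), (-2, 1), (-3, 1), (-3, 0), (-3, -1), (-3, -2), (-2, -2), (-1, -2)])
Fold: move[0]->U => UULLDDDRR (positions: [(0, 0), (0, 1), (0, 2), (-1, 2), (-2, 2), (-2, 1), (-2, 0), (-2, -1), (-1, -1), (0, -1)])

Answer: (0,0) (0,1) (0,2) (-1,2) (-2,2) (-2,1) (-2,0) (-2,-1) (-1,-1) (0,-1)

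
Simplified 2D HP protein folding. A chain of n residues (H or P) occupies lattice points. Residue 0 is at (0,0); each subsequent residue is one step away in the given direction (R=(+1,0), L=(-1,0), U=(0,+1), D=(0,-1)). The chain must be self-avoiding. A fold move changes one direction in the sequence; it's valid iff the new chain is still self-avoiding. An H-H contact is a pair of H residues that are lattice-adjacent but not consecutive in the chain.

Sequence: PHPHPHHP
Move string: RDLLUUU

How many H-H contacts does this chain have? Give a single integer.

Positions: [(0, 0), (1, 0), (1, -1), (0, -1), (-1, -1), (-1, 0), (-1, 1), (-1, 2)]
No H-H contacts found.

Answer: 0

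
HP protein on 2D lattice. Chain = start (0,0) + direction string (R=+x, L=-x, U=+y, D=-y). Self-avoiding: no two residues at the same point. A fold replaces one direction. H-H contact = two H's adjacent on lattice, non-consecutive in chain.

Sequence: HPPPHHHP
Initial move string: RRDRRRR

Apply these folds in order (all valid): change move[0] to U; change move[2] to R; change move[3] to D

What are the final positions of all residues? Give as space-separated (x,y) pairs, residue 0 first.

Answer: (0,0) (0,1) (1,1) (2,1) (2,0) (3,0) (4,0) (5,0)

Derivation:
Initial moves: RRDRRRR
Fold: move[0]->U => URDRRRR (positions: [(0, 0), (0, 1), (1, 1), (1, 0), (2, 0), (3, 0), (4, 0), (5, 0)])
Fold: move[2]->R => URRRRRR (positions: [(0, 0), (0, 1), (1, 1), (2, 1), (3, 1), (4, 1), (5, 1), (6, 1)])
Fold: move[3]->D => URRDRRR (positions: [(0, 0), (0, 1), (1, 1), (2, 1), (2, 0), (3, 0), (4, 0), (5, 0)])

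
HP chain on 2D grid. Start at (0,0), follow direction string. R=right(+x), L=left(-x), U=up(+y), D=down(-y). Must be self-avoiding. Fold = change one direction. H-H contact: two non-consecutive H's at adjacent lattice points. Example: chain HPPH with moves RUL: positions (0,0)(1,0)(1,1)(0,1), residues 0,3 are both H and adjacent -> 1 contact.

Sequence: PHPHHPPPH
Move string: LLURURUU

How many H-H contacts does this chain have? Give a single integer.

Positions: [(0, 0), (-1, 0), (-2, 0), (-2, 1), (-1, 1), (-1, 2), (0, 2), (0, 3), (0, 4)]
H-H contact: residue 1 @(-1,0) - residue 4 @(-1, 1)

Answer: 1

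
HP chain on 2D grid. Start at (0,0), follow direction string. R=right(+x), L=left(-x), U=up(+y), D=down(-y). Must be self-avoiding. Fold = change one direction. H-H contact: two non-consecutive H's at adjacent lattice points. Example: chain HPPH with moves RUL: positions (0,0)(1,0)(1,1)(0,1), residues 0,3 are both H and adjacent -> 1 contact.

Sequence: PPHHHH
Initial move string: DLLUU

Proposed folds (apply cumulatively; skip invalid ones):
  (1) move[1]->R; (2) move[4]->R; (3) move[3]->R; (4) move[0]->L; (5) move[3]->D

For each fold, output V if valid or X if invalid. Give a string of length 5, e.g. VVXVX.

Answer: XVXVV

Derivation:
Initial: DLLUU -> [(0, 0), (0, -1), (-1, -1), (-2, -1), (-2, 0), (-2, 1)]
Fold 1: move[1]->R => DRLUU INVALID (collision), skipped
Fold 2: move[4]->R => DLLUR VALID
Fold 3: move[3]->R => DLLRR INVALID (collision), skipped
Fold 4: move[0]->L => LLLUR VALID
Fold 5: move[3]->D => LLLDR VALID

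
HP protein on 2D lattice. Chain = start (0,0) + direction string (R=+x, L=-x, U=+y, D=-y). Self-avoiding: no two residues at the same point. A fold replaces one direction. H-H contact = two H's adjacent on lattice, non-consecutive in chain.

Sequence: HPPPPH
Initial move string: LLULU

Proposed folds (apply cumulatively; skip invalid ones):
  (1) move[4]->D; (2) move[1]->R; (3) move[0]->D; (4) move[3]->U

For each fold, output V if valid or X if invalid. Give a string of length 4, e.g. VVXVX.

Initial: LLULU -> [(0, 0), (-1, 0), (-2, 0), (-2, 1), (-3, 1), (-3, 2)]
Fold 1: move[4]->D => LLULD VALID
Fold 2: move[1]->R => LRULD INVALID (collision), skipped
Fold 3: move[0]->D => DLULD VALID
Fold 4: move[3]->U => DLUUD INVALID (collision), skipped

Answer: VXVX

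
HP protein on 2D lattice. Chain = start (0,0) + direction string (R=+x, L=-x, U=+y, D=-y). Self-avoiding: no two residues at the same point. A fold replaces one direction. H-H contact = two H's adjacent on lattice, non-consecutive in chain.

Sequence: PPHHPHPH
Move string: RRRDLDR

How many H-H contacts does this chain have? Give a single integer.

Answer: 1

Derivation:
Positions: [(0, 0), (1, 0), (2, 0), (3, 0), (3, -1), (2, -1), (2, -2), (3, -2)]
H-H contact: residue 2 @(2,0) - residue 5 @(2, -1)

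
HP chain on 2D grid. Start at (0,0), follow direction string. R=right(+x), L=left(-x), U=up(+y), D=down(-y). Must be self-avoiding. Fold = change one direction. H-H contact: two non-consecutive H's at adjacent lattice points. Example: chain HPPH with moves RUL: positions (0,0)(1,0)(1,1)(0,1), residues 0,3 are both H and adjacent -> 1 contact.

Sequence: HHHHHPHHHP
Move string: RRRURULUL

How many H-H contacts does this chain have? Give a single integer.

Positions: [(0, 0), (1, 0), (2, 0), (3, 0), (3, 1), (4, 1), (4, 2), (3, 2), (3, 3), (2, 3)]
H-H contact: residue 4 @(3,1) - residue 7 @(3, 2)

Answer: 1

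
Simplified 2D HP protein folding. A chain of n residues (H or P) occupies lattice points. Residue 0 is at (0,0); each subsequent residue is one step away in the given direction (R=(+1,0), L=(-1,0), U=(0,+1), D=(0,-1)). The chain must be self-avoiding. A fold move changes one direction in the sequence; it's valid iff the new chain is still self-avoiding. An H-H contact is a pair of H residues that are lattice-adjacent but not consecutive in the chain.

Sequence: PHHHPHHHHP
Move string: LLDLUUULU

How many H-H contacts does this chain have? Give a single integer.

Answer: 1

Derivation:
Positions: [(0, 0), (-1, 0), (-2, 0), (-2, -1), (-3, -1), (-3, 0), (-3, 1), (-3, 2), (-4, 2), (-4, 3)]
H-H contact: residue 2 @(-2,0) - residue 5 @(-3, 0)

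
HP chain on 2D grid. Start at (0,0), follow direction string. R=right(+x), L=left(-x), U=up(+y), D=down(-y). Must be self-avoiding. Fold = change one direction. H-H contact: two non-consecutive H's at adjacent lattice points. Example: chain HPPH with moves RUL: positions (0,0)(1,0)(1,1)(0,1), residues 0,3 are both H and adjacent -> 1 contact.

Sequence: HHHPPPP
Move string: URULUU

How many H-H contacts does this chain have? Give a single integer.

Answer: 0

Derivation:
Positions: [(0, 0), (0, 1), (1, 1), (1, 2), (0, 2), (0, 3), (0, 4)]
No H-H contacts found.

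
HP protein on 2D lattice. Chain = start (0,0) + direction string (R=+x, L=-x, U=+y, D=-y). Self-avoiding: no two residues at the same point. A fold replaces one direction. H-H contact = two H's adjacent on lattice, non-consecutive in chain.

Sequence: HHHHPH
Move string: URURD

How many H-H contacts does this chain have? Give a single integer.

Positions: [(0, 0), (0, 1), (1, 1), (1, 2), (2, 2), (2, 1)]
H-H contact: residue 2 @(1,1) - residue 5 @(2, 1)

Answer: 1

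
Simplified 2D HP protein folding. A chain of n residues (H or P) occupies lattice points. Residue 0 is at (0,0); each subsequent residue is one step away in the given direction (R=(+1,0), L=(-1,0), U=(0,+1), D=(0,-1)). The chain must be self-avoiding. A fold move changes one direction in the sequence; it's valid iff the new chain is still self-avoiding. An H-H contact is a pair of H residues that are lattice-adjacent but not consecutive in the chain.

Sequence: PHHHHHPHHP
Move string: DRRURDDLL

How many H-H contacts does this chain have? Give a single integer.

Answer: 1

Derivation:
Positions: [(0, 0), (0, -1), (1, -1), (2, -1), (2, 0), (3, 0), (3, -1), (3, -2), (2, -2), (1, -2)]
H-H contact: residue 3 @(2,-1) - residue 8 @(2, -2)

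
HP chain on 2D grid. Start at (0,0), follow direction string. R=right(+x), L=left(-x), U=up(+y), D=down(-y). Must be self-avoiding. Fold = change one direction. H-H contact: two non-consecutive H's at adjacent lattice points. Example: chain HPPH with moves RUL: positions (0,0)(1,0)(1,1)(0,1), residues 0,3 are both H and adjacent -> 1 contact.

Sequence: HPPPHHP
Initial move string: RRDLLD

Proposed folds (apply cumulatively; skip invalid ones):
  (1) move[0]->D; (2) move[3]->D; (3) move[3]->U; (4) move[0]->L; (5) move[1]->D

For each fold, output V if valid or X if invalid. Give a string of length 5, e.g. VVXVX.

Answer: VVXXV

Derivation:
Initial: RRDLLD -> [(0, 0), (1, 0), (2, 0), (2, -1), (1, -1), (0, -1), (0, -2)]
Fold 1: move[0]->D => DRDLLD VALID
Fold 2: move[3]->D => DRDDLD VALID
Fold 3: move[3]->U => DRDULD INVALID (collision), skipped
Fold 4: move[0]->L => LRDDLD INVALID (collision), skipped
Fold 5: move[1]->D => DDDDLD VALID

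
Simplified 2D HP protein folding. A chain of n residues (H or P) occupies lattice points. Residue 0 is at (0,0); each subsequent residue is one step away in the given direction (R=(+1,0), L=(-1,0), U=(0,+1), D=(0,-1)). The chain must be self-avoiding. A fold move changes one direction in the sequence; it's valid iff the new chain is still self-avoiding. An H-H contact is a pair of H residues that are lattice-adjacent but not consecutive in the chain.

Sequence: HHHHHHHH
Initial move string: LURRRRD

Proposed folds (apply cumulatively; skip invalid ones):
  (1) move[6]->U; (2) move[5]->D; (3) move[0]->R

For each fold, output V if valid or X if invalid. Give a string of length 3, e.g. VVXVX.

Initial: LURRRRD -> [(0, 0), (-1, 0), (-1, 1), (0, 1), (1, 1), (2, 1), (3, 1), (3, 0)]
Fold 1: move[6]->U => LURRRRU VALID
Fold 2: move[5]->D => LURRRDU INVALID (collision), skipped
Fold 3: move[0]->R => RURRRRU VALID

Answer: VXV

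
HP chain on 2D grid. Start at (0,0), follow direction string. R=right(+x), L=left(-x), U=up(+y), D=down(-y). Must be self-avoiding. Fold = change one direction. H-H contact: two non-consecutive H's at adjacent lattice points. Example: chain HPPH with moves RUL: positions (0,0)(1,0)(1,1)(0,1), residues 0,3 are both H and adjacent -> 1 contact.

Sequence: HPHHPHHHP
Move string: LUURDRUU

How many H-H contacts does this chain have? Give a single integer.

Answer: 2

Derivation:
Positions: [(0, 0), (-1, 0), (-1, 1), (-1, 2), (0, 2), (0, 1), (1, 1), (1, 2), (1, 3)]
H-H contact: residue 0 @(0,0) - residue 5 @(0, 1)
H-H contact: residue 2 @(-1,1) - residue 5 @(0, 1)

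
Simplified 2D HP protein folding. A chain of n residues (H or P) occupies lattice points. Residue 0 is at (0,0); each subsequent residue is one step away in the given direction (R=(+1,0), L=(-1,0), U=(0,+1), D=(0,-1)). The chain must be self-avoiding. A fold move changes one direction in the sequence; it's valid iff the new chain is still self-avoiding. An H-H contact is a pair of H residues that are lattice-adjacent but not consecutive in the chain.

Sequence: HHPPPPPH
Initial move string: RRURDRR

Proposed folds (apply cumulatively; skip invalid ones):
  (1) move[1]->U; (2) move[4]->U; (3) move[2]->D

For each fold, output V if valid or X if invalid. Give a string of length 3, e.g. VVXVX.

Initial: RRURDRR -> [(0, 0), (1, 0), (2, 0), (2, 1), (3, 1), (3, 0), (4, 0), (5, 0)]
Fold 1: move[1]->U => RUURDRR VALID
Fold 2: move[4]->U => RUURURR VALID
Fold 3: move[2]->D => RUDRURR INVALID (collision), skipped

Answer: VVX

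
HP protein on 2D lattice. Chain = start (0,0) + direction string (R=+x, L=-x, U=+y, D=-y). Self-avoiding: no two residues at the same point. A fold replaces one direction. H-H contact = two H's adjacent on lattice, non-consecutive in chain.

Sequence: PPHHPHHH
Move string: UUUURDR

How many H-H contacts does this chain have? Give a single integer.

Answer: 1

Derivation:
Positions: [(0, 0), (0, 1), (0, 2), (0, 3), (0, 4), (1, 4), (1, 3), (2, 3)]
H-H contact: residue 3 @(0,3) - residue 6 @(1, 3)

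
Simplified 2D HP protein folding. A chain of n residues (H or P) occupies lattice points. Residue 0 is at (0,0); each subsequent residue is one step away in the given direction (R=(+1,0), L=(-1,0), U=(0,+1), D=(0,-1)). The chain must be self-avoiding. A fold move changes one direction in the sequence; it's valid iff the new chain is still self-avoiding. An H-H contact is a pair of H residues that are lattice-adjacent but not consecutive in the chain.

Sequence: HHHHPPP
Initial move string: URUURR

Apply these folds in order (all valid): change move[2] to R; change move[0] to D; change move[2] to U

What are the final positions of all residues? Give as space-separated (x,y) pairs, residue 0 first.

Answer: (0,0) (0,-1) (1,-1) (1,0) (1,1) (2,1) (3,1)

Derivation:
Initial moves: URUURR
Fold: move[2]->R => URRURR (positions: [(0, 0), (0, 1), (1, 1), (2, 1), (2, 2), (3, 2), (4, 2)])
Fold: move[0]->D => DRRURR (positions: [(0, 0), (0, -1), (1, -1), (2, -1), (2, 0), (3, 0), (4, 0)])
Fold: move[2]->U => DRUURR (positions: [(0, 0), (0, -1), (1, -1), (1, 0), (1, 1), (2, 1), (3, 1)])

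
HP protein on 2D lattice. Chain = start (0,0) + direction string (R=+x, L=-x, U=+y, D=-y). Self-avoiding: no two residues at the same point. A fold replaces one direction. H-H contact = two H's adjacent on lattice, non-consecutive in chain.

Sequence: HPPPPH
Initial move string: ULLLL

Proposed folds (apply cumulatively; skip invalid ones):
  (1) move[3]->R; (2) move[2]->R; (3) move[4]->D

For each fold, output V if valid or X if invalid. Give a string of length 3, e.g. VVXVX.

Answer: XXV

Derivation:
Initial: ULLLL -> [(0, 0), (0, 1), (-1, 1), (-2, 1), (-3, 1), (-4, 1)]
Fold 1: move[3]->R => ULLRL INVALID (collision), skipped
Fold 2: move[2]->R => ULRLL INVALID (collision), skipped
Fold 3: move[4]->D => ULLLD VALID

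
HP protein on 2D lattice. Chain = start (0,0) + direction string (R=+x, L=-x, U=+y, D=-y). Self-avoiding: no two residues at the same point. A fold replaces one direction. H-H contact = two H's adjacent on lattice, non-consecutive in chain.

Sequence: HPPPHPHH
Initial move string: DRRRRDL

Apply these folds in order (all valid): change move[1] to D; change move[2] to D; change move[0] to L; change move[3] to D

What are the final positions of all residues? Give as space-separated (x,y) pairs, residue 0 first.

Answer: (0,0) (-1,0) (-1,-1) (-1,-2) (-1,-3) (0,-3) (0,-4) (-1,-4)

Derivation:
Initial moves: DRRRRDL
Fold: move[1]->D => DDRRRDL (positions: [(0, 0), (0, -1), (0, -2), (1, -2), (2, -2), (3, -2), (3, -3), (2, -3)])
Fold: move[2]->D => DDDRRDL (positions: [(0, 0), (0, -1), (0, -2), (0, -3), (1, -3), (2, -3), (2, -4), (1, -4)])
Fold: move[0]->L => LDDRRDL (positions: [(0, 0), (-1, 0), (-1, -1), (-1, -2), (0, -2), (1, -2), (1, -3), (0, -3)])
Fold: move[3]->D => LDDDRDL (positions: [(0, 0), (-1, 0), (-1, -1), (-1, -2), (-1, -3), (0, -3), (0, -4), (-1, -4)])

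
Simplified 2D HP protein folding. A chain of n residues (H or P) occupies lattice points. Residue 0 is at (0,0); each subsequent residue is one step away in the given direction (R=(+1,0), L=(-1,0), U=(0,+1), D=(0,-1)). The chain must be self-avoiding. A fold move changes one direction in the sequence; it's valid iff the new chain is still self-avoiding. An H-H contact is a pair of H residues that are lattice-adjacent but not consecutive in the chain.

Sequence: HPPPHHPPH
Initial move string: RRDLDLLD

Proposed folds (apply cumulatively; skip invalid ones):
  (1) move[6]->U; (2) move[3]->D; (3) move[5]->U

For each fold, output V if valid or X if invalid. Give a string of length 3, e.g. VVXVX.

Initial: RRDLDLLD -> [(0, 0), (1, 0), (2, 0), (2, -1), (1, -1), (1, -2), (0, -2), (-1, -2), (-1, -3)]
Fold 1: move[6]->U => RRDLDLUD INVALID (collision), skipped
Fold 2: move[3]->D => RRDDDLLD VALID
Fold 3: move[5]->U => RRDDDULD INVALID (collision), skipped

Answer: XVX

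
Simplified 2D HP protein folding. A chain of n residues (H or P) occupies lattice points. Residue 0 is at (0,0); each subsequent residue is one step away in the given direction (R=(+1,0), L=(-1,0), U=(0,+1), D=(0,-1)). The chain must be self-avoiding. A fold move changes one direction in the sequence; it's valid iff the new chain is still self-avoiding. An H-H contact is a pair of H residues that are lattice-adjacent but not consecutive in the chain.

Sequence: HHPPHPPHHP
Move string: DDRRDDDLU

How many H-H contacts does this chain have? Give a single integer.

Answer: 0

Derivation:
Positions: [(0, 0), (0, -1), (0, -2), (1, -2), (2, -2), (2, -3), (2, -4), (2, -5), (1, -5), (1, -4)]
No H-H contacts found.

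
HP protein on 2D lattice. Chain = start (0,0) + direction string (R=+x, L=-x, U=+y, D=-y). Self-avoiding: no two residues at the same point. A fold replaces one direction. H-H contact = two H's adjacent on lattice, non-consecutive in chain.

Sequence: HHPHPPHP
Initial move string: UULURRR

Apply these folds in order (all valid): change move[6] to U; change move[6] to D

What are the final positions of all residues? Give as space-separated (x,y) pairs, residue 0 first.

Initial moves: UULURRR
Fold: move[6]->U => UULURRU (positions: [(0, 0), (0, 1), (0, 2), (-1, 2), (-1, 3), (0, 3), (1, 3), (1, 4)])
Fold: move[6]->D => UULURRD (positions: [(0, 0), (0, 1), (0, 2), (-1, 2), (-1, 3), (0, 3), (1, 3), (1, 2)])

Answer: (0,0) (0,1) (0,2) (-1,2) (-1,3) (0,3) (1,3) (1,2)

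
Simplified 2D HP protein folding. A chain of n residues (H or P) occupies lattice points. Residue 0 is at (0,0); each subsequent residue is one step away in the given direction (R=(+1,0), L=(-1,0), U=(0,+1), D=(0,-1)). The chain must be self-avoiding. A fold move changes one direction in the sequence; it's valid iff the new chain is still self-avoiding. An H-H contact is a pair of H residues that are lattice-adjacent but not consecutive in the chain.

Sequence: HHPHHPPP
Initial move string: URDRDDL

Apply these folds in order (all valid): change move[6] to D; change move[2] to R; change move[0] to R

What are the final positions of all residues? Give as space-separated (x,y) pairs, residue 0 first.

Initial moves: URDRDDL
Fold: move[6]->D => URDRDDD (positions: [(0, 0), (0, 1), (1, 1), (1, 0), (2, 0), (2, -1), (2, -2), (2, -3)])
Fold: move[2]->R => URRRDDD (positions: [(0, 0), (0, 1), (1, 1), (2, 1), (3, 1), (3, 0), (3, -1), (3, -2)])
Fold: move[0]->R => RRRRDDD (positions: [(0, 0), (1, 0), (2, 0), (3, 0), (4, 0), (4, -1), (4, -2), (4, -3)])

Answer: (0,0) (1,0) (2,0) (3,0) (4,0) (4,-1) (4,-2) (4,-3)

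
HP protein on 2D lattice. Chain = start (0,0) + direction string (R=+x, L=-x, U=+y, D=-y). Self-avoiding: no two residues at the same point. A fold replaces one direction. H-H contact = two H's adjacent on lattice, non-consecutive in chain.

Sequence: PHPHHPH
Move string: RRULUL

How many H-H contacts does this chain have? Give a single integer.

Positions: [(0, 0), (1, 0), (2, 0), (2, 1), (1, 1), (1, 2), (0, 2)]
H-H contact: residue 1 @(1,0) - residue 4 @(1, 1)

Answer: 1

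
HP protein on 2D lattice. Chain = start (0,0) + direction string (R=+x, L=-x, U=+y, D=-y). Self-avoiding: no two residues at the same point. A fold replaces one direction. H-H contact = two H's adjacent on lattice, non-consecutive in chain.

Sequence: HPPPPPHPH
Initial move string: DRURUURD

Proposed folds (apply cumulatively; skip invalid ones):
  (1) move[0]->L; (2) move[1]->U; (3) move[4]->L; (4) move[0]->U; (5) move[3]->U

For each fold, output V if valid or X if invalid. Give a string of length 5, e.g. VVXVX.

Initial: DRURUURD -> [(0, 0), (0, -1), (1, -1), (1, 0), (2, 0), (2, 1), (2, 2), (3, 2), (3, 1)]
Fold 1: move[0]->L => LRURUURD INVALID (collision), skipped
Fold 2: move[1]->U => DUURUURD INVALID (collision), skipped
Fold 3: move[4]->L => DRURLURD INVALID (collision), skipped
Fold 4: move[0]->U => URURUURD VALID
Fold 5: move[3]->U => URUUUURD VALID

Answer: XXXVV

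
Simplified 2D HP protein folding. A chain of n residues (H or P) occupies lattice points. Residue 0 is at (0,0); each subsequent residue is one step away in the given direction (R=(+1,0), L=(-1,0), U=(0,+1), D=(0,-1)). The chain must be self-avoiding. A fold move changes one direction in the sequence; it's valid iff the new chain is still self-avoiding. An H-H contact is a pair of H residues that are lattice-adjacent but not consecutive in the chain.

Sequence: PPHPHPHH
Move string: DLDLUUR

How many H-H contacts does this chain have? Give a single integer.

Answer: 1

Derivation:
Positions: [(0, 0), (0, -1), (-1, -1), (-1, -2), (-2, -2), (-2, -1), (-2, 0), (-1, 0)]
H-H contact: residue 2 @(-1,-1) - residue 7 @(-1, 0)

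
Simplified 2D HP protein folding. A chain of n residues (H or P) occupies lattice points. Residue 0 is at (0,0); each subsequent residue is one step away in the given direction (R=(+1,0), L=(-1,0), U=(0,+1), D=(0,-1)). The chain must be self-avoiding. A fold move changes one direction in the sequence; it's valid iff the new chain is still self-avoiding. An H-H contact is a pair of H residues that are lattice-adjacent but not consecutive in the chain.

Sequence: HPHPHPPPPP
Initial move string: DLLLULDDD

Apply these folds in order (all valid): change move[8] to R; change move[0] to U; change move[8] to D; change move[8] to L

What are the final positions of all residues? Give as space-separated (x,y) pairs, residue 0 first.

Answer: (0,0) (0,1) (-1,1) (-2,1) (-3,1) (-3,2) (-4,2) (-4,1) (-4,0) (-5,0)

Derivation:
Initial moves: DLLLULDDD
Fold: move[8]->R => DLLLULDDR (positions: [(0, 0), (0, -1), (-1, -1), (-2, -1), (-3, -1), (-3, 0), (-4, 0), (-4, -1), (-4, -2), (-3, -2)])
Fold: move[0]->U => ULLLULDDR (positions: [(0, 0), (0, 1), (-1, 1), (-2, 1), (-3, 1), (-3, 2), (-4, 2), (-4, 1), (-4, 0), (-3, 0)])
Fold: move[8]->D => ULLLULDDD (positions: [(0, 0), (0, 1), (-1, 1), (-2, 1), (-3, 1), (-3, 2), (-4, 2), (-4, 1), (-4, 0), (-4, -1)])
Fold: move[8]->L => ULLLULDDL (positions: [(0, 0), (0, 1), (-1, 1), (-2, 1), (-3, 1), (-3, 2), (-4, 2), (-4, 1), (-4, 0), (-5, 0)])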